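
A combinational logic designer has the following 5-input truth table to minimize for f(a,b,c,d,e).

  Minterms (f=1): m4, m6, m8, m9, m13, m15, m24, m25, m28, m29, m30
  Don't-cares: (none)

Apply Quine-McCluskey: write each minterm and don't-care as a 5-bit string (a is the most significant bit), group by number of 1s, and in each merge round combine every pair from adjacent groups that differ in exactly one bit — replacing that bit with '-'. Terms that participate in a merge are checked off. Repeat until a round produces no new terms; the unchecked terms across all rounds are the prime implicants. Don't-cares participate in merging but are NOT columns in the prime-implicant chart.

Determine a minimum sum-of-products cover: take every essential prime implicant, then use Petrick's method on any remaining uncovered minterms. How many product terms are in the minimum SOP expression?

size-2^0 implicants → 00100(✓)  00110(✓)  01000(✓)  01001(✓)  01101(✓)  01111(✓)  11000(✓)  11001(✓)  11100(✓)  11101(✓)  11110(✓)
size-2^1 implicants → -1000(✓)  -1001(✓)  -1101(✓)  001-0  01-01(✓)  0100-(✓)  011-1  11-00(✓)  11-01(✓)  1100-(✓)  111-0  1110-(✓)
size-2^2 implicants → -1-01  -100-  11-0-
Unchecked terms (primes): -1-01, -100-, 001-0, 011-1, 11-0-, 111-0
Minterm coverage:
  m4 ⊆ 001-0 [E]
  m6 ⊆ 001-0 [E]
  m8 ⊆ -100- [E]
  m9 ⊆ -1-01,-100-
  m13 ⊆ -1-01,011-1
  m15 ⊆ 011-1 [E]
  m24 ⊆ -100-,11-0-
  m25 ⊆ -1-01,-100-,11-0-
  m28 ⊆ 11-0-,111-0
  m29 ⊆ -1-01,11-0-
  m30 ⊆ 111-0 [E]
E = {-100-, 001-0, 011-1, 111-0}
Petrick residual → -1-01
Cover = bd'e + bc'd' + a'b'ce' + a'bce + abce'  |cover|=5

5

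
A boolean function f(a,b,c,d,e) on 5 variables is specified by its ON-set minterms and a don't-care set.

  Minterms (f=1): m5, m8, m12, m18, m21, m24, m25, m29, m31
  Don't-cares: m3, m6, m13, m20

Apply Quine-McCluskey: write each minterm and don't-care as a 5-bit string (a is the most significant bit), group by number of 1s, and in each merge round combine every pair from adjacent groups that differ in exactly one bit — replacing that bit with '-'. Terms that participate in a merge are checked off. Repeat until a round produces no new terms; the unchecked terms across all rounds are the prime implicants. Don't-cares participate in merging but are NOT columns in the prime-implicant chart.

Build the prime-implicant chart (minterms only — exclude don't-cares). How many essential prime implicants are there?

Round 0: 00011 00101✓ 00110 01000✓ 01100✓ 01101✓ 10010 10100✓ 10101✓ 11000✓ 11001✓ 11101✓ 11111✓
Round 1: -0101✓ -1000 -1101✓ 0-101✓ 01-00 0110- 1-101✓ 1010- 11-01 1100- 111-1
Round 2: --101
PIs = {--101, -1000, 00011, 00110, 01-00, 0110-, 10010, 1010-, 11-01, 1100-, 111-1}
Coverage chart:
  m5: --101 ←essential
  m8: -1000,01-00
  m12: 01-00,0110-
  m18: 10010 ←essential
  m21: --101,1010-
  m24: -1000,1100-
  m25: 11-01,1100-
  m29: --101,11-01,111-1
  m31: 111-1 ←essential
Essential: --101, 10010, 111-1

3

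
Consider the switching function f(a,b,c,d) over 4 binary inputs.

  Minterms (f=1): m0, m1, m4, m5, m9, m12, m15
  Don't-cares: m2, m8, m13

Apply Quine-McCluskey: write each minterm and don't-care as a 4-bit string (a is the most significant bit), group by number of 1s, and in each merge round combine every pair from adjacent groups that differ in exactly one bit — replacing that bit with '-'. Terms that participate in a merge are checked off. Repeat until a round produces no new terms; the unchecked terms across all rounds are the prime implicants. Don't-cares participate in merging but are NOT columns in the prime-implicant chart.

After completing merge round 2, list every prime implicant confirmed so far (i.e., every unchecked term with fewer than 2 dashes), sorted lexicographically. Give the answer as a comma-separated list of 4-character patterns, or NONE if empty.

[col 0] 0000*, 0001*, 0010*, 0100*, 0101*, 1000*, 1001*, 1100*, 1101*, 1111*
[col 1] -000*, -001*, -100*, -101*, 0-00*, 0-01*, 00-0, 000-*, 010-*, 1-00*, 1-01*, 100-*, 11-1, 110-*
[col 2] --00*, --01*, -00-*, -10-*, 0-0-*, 1-0-*
[col 3] --0-
Prime implicants: --0-, 00-0, 11-1

00-0, 11-1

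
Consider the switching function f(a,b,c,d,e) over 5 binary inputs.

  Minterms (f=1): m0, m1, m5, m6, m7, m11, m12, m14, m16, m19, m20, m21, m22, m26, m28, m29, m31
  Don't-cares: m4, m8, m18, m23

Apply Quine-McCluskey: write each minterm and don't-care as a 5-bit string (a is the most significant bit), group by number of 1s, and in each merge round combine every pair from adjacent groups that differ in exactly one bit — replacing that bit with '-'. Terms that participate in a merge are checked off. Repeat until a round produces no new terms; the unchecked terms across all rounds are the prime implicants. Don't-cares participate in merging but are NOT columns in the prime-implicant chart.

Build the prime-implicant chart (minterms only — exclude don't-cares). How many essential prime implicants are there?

7

[col 0] 00000*, 00001*, 00100*, 00101*, 00110*, 00111*, 01000*, 01011, 01100*, 01110*, 10000*, 10010*, 10011*, 10100*, 10101*, 10110*, 10111*, 11010*, 11100*, 11101*, 11111*
[col 1] -0000*, -0100*, -0101*, -0110*, -0111*, -1100*, 0-000*, 0-100*, 0-110*, 00-00*, 00-01*, 0000-*, 001-0*, 001-1*, 0010-*, 0011-*, 01-00*, 011-0*, 1-010, 1-100*, 1-101*, 1-111*, 10-00*, 10-10*, 10-11*, 100-0*, 1001-*, 101-0*, 101-1*, 1010-*, 1011-*, 111-1*, 1110-*
[col 2] --100, -0-00, -01-0*, -01-1*, -010-*, -011-*, 0--00, 0-1-0, 00-0-, 001--*, 1-1-1, 1-10-, 10--0, 10-1-, 101--*
[col 3] -01--
Prime implicants: --100, -0-00, -01--, 0--00, 0-1-0, 00-0-, 01011, 1-010, 1-1-1, 1-10-, 10--0, 10-1-
PI chart (minterm → PIs covering it):
  0 | -0-00,0--00,00-0-
  1 | 00-0-  (sole → essential)
  5 | -01--,00-0-
  6 | -01--,0-1-0
  7 | -01--  (sole → essential)
  11 | 01011  (sole → essential)
  12 | --100,0--00,0-1-0
  14 | 0-1-0  (sole → essential)
  16 | -0-00,10--0
  19 | 10-1-  (sole → essential)
  20 | --100,-0-00,-01--,1-10-,10--0
  21 | -01--,1-1-1,1-10-
  22 | -01--,10--0,10-1-
  26 | 1-010  (sole → essential)
  28 | --100,1-10-
  29 | 1-1-1,1-10-
  31 | 1-1-1  (sole → essential)
Essential prime implicants: -01--, 0-1-0, 00-0-, 01011, 1-010, 1-1-1, 10-1-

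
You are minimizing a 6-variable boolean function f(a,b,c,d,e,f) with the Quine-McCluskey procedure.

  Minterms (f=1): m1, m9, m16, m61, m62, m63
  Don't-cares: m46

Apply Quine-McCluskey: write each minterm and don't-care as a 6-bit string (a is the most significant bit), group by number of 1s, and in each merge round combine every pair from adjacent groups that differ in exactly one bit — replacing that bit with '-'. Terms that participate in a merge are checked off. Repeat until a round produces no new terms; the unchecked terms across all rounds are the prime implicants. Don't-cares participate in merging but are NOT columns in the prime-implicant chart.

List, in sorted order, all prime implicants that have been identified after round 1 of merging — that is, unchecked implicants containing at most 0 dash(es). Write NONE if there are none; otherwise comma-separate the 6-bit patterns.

size-2^0 implicants → 000001(✓)  001001(✓)  010000  101110(✓)  111101(✓)  111110(✓)  111111(✓)
size-2^1 implicants → 00-001  1-1110  1111-1  11111-
Unchecked terms (primes): 00-001, 010000, 1-1110, 1111-1, 11111-

010000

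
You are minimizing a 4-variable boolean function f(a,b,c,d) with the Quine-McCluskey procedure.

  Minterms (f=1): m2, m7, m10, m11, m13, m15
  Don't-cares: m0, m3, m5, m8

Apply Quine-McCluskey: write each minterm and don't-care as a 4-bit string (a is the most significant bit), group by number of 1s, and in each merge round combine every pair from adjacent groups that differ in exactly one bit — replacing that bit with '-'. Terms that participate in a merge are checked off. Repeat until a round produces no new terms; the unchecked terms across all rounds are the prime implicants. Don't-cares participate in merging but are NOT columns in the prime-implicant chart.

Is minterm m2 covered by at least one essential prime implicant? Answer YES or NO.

NO

[col 0] 0000*, 0010*, 0011*, 0101*, 0111*, 1000*, 1010*, 1011*, 1101*, 1111*
[col 1] -000*, -010*, -011*, -101*, -111*, 0-11*, 00-0*, 001-*, 01-1*, 1-11*, 10-0*, 101-*, 11-1*
[col 2] --11, -0-0, -01-, -1-1
Prime implicants: --11, -0-0, -01-, -1-1
PI chart (minterm → PIs covering it):
  2 | -0-0,-01-
  7 | --11,-1-1
  10 | -0-0,-01-
  11 | --11,-01-
  13 | -1-1  (sole → essential)
  15 | --11,-1-1
Essential prime implicants: -1-1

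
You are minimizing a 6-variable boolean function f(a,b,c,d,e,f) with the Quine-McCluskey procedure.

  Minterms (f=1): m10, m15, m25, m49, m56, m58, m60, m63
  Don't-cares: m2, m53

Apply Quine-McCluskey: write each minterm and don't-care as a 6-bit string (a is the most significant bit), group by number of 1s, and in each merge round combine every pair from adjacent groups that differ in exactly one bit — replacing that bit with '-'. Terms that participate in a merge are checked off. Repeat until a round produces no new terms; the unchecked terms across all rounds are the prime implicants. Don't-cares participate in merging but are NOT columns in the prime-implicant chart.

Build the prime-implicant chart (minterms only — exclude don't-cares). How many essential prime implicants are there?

Round 0: 000010✓ 001010✓ 001111 011001 110001✓ 110101✓ 111000✓ 111010✓ 111100✓ 111111
Round 1: 00-010 110-01 111-00 1110-0
PIs = {00-010, 001111, 011001, 110-01, 111-00, 1110-0, 111111}
Coverage chart:
  m10: 00-010 ←essential
  m15: 001111 ←essential
  m25: 011001 ←essential
  m49: 110-01 ←essential
  m56: 111-00,1110-0
  m58: 1110-0 ←essential
  m60: 111-00 ←essential
  m63: 111111 ←essential
Essential: 00-010, 001111, 011001, 110-01, 111-00, 1110-0, 111111

7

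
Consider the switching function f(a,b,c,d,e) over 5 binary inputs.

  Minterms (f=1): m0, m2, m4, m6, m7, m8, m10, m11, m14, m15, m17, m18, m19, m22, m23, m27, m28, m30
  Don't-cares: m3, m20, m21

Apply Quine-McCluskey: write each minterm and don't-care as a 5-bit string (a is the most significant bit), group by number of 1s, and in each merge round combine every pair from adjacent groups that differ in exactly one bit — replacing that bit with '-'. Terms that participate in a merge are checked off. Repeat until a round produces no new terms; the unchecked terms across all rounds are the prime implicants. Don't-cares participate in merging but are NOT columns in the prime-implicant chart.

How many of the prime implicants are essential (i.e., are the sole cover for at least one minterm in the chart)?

6

Round 0: 00000✓ 00010✓ 00011✓ 00100✓ 00110✓ 00111✓ 01000✓ 01010✓ 01011✓ 01110✓ 01111✓ 10001✓ 10010✓ 10011✓ 10100✓ 10101✓ 10110✓ 10111✓ 11011✓ 11100✓ 11110✓
Round 1: -0010✓ -0011✓ -0100✓ -0110✓ -0111✓ -1011✓ -1110✓ 0-000✓ 0-010✓ 0-011✓ 0-110✓ 0-111✓ 00-00✓ 00-10✓ 00-11✓ 000-0✓ 0001-✓ 001-0✓ 0011-✓ 01-10✓ 01-11✓ 010-0✓ 0101-✓ 0111-✓ 1-011✓ 1-100✓ 1-110✓ 10-01✓ 10-10✓ 10-11✓ 100-1✓ 1001-✓ 101-0✓ 101-1✓ 1010-✓ 1011-✓ 111-0✓
Round 2: --011 --110 -0-10✓ -0-11✓ -001-✓ -01-0 -011-✓ 0--10✓ 0--11✓ 0-0-0 0-01-✓ 0-11-✓ 00--0 00-1-✓ 01-1-✓ 1-1-0 10--1 10-1-✓ 101--
Round 3: -0-1- 0--1-
PIs = {--011, --110, -0-1-, -01-0, 0--1-, 0-0-0, 00--0, 1-1-0, 10--1, 101--}
Coverage chart:
  m0: 0-0-0,00--0
  m2: -0-1-,0--1-,0-0-0,00--0
  m4: -01-0,00--0
  m6: --110,-0-1-,-01-0,0--1-,00--0
  m7: -0-1-,0--1-
  m8: 0-0-0 ←essential
  m10: 0--1-,0-0-0
  m11: --011,0--1-
  m14: --110,0--1-
  m15: 0--1- ←essential
  m17: 10--1 ←essential
  m18: -0-1- ←essential
  m19: --011,-0-1-,10--1
  m22: --110,-0-1-,-01-0,1-1-0,101--
  m23: -0-1-,10--1,101--
  m27: --011 ←essential
  m28: 1-1-0 ←essential
  m30: --110,1-1-0
Essential: --011, -0-1-, 0--1-, 0-0-0, 1-1-0, 10--1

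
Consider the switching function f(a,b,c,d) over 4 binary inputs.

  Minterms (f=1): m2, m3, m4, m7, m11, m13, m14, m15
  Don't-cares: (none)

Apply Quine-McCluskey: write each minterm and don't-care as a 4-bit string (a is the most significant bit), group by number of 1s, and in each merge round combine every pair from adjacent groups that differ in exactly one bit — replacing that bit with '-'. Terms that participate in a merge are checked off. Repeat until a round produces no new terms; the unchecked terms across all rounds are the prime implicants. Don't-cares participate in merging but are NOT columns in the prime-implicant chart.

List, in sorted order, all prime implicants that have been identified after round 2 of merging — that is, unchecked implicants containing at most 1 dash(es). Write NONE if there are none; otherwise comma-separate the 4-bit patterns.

size-2^0 implicants → 0010(✓)  0011(✓)  0100  0111(✓)  1011(✓)  1101(✓)  1110(✓)  1111(✓)
size-2^1 implicants → -011(✓)  -111(✓)  0-11(✓)  001-  1-11(✓)  11-1  111-
size-2^2 implicants → --11
Unchecked terms (primes): --11, 001-, 0100, 11-1, 111-

001-, 0100, 11-1, 111-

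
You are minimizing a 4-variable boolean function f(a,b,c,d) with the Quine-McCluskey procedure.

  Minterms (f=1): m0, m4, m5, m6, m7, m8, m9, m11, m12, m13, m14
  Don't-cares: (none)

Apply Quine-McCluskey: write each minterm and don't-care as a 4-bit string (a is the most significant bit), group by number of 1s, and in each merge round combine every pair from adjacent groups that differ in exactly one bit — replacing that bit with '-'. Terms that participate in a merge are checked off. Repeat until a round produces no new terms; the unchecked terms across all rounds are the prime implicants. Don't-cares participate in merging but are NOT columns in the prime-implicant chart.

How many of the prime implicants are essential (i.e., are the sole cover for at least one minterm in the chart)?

4

Round 0: 0000✓ 0100✓ 0101✓ 0110✓ 0111✓ 1000✓ 1001✓ 1011✓ 1100✓ 1101✓ 1110✓
Round 1: -000✓ -100✓ -101✓ -110✓ 0-00✓ 01-0✓ 01-1✓ 010-✓ 011-✓ 1-00✓ 1-01✓ 10-1 100-✓ 11-0✓ 110-✓
Round 2: --00 -1-0 -10- 01-- 1-0-
PIs = {--00, -1-0, -10-, 01--, 1-0-, 10-1}
Coverage chart:
  m0: --00 ←essential
  m4: --00,-1-0,-10-,01--
  m5: -10-,01--
  m6: -1-0,01--
  m7: 01-- ←essential
  m8: --00,1-0-
  m9: 1-0-,10-1
  m11: 10-1 ←essential
  m12: --00,-1-0,-10-,1-0-
  m13: -10-,1-0-
  m14: -1-0 ←essential
Essential: --00, -1-0, 01--, 10-1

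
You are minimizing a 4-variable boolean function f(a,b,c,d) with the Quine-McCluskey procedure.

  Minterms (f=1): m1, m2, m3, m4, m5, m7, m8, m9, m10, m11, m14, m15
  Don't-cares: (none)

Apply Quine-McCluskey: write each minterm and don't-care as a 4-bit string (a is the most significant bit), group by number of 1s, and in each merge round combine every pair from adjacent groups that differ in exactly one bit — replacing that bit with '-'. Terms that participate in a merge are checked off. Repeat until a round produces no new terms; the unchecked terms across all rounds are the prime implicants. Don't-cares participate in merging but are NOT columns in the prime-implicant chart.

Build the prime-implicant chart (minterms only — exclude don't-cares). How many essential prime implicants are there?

4

size-2^0 implicants → 0001(✓)  0010(✓)  0011(✓)  0100(✓)  0101(✓)  0111(✓)  1000(✓)  1001(✓)  1010(✓)  1011(✓)  1110(✓)  1111(✓)
size-2^1 implicants → -001(✓)  -010(✓)  -011(✓)  -111(✓)  0-01(✓)  0-11(✓)  00-1(✓)  001-(✓)  01-1(✓)  010-  1-10(✓)  1-11(✓)  10-0(✓)  10-1(✓)  100-(✓)  101-(✓)  111-(✓)
size-2^2 implicants → --11  -0-1  -01-  0--1  1-1-  10--
Unchecked terms (primes): --11, -0-1, -01-, 0--1, 010-, 1-1-, 10--
Minterm coverage:
  m1 ⊆ -0-1,0--1
  m2 ⊆ -01- [E]
  m3 ⊆ --11,-0-1,-01-,0--1
  m4 ⊆ 010- [E]
  m5 ⊆ 0--1,010-
  m7 ⊆ --11,0--1
  m8 ⊆ 10-- [E]
  m9 ⊆ -0-1,10--
  m10 ⊆ -01-,1-1-,10--
  m11 ⊆ --11,-0-1,-01-,1-1-,10--
  m14 ⊆ 1-1- [E]
  m15 ⊆ --11,1-1-
E = {-01-, 010-, 1-1-, 10--}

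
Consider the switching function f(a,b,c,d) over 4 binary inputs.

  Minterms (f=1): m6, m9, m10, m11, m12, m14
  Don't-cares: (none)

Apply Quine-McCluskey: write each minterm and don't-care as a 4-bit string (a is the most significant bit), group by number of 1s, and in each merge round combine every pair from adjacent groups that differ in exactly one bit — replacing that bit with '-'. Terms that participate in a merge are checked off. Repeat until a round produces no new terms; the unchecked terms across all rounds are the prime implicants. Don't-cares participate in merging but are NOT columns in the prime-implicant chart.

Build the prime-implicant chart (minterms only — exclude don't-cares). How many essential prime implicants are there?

[col 0] 0110*, 1001*, 1010*, 1011*, 1100*, 1110*
[col 1] -110, 1-10, 10-1, 101-, 11-0
Prime implicants: -110, 1-10, 10-1, 101-, 11-0
PI chart (minterm → PIs covering it):
  6 | -110  (sole → essential)
  9 | 10-1  (sole → essential)
  10 | 1-10,101-
  11 | 10-1,101-
  12 | 11-0  (sole → essential)
  14 | -110,1-10,11-0
Essential prime implicants: -110, 10-1, 11-0

3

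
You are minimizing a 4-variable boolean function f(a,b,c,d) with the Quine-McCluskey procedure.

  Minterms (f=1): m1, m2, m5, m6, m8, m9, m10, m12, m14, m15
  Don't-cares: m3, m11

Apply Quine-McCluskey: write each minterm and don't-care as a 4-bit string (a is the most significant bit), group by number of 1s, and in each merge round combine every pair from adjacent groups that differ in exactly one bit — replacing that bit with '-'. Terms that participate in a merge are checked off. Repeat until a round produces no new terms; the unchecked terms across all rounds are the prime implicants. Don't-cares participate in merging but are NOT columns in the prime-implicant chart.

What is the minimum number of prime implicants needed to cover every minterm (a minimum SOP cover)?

size-2^0 implicants → 0001(✓)  0010(✓)  0011(✓)  0101(✓)  0110(✓)  1000(✓)  1001(✓)  1010(✓)  1011(✓)  1100(✓)  1110(✓)  1111(✓)
size-2^1 implicants → -001(✓)  -010(✓)  -011(✓)  -110(✓)  0-01  0-10(✓)  00-1(✓)  001-(✓)  1-00(✓)  1-10(✓)  1-11(✓)  10-0(✓)  10-1(✓)  100-(✓)  101-(✓)  11-0(✓)  111-(✓)
size-2^2 implicants → --10  -0-1  -01-  1--0  1-1-  10--
Unchecked terms (primes): --10, -0-1, -01-, 0-01, 1--0, 1-1-, 10--
Minterm coverage:
  m1 ⊆ -0-1,0-01
  m2 ⊆ --10,-01-
  m5 ⊆ 0-01 [E]
  m6 ⊆ --10 [E]
  m8 ⊆ 1--0,10--
  m9 ⊆ -0-1,10--
  m10 ⊆ --10,-01-,1--0,1-1-,10--
  m12 ⊆ 1--0 [E]
  m14 ⊆ --10,1--0,1-1-
  m15 ⊆ 1-1- [E]
E = {--10, 0-01, 1--0, 1-1-}
Petrick residual → -0-1
Cover = cd' + b'd + a'c'd + ad' + ac  |cover|=5

5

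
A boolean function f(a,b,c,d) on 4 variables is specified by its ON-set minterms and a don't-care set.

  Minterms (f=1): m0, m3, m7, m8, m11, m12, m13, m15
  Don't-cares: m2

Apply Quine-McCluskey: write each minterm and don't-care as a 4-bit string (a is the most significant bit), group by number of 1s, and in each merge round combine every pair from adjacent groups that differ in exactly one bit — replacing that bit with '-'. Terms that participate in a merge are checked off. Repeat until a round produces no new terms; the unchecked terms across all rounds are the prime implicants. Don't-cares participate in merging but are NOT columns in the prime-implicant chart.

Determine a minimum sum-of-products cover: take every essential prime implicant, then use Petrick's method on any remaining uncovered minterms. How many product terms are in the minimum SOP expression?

3

[col 0] 0000*, 0010*, 0011*, 0111*, 1000*, 1011*, 1100*, 1101*, 1111*
[col 1] -000, -011*, -111*, 0-11*, 00-0, 001-, 1-00, 1-11*, 11-1, 110-
[col 2] --11
Prime implicants: --11, -000, 00-0, 001-, 1-00, 11-1, 110-
PI chart (minterm → PIs covering it):
  0 | -000,00-0
  3 | --11,001-
  7 | --11  (sole → essential)
  8 | -000,1-00
  11 | --11  (sole → essential)
  12 | 1-00,110-
  13 | 11-1,110-
  15 | --11,11-1
Essential prime implicants: --11
Petrick residual → -000, 110-
Minimum SOP uses 3 PIs: cd + b'c'd' + abc'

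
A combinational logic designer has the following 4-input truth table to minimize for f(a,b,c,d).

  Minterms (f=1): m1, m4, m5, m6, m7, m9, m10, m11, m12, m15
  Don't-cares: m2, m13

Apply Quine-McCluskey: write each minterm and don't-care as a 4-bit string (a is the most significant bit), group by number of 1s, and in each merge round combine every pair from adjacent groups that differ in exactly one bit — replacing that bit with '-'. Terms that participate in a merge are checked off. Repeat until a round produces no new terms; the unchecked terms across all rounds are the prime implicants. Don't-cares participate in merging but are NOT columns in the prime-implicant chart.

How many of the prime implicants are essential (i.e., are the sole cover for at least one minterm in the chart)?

2

[col 0] 0001*, 0010*, 0100*, 0101*, 0110*, 0111*, 1001*, 1010*, 1011*, 1100*, 1101*, 1111*
[col 1] -001*, -010, -100*, -101*, -111*, 0-01*, 0-10, 01-0*, 01-1*, 010-*, 011-*, 1-01*, 1-11*, 10-1*, 101-, 11-1*, 110-*
[col 2] --01, -1-1, -10-, 01--, 1--1
Prime implicants: --01, -010, -1-1, -10-, 0-10, 01--, 1--1, 101-
PI chart (minterm → PIs covering it):
  1 | --01  (sole → essential)
  4 | -10-,01--
  5 | --01,-1-1,-10-,01--
  6 | 0-10,01--
  7 | -1-1,01--
  9 | --01,1--1
  10 | -010,101-
  11 | 1--1,101-
  12 | -10-  (sole → essential)
  15 | -1-1,1--1
Essential prime implicants: --01, -10-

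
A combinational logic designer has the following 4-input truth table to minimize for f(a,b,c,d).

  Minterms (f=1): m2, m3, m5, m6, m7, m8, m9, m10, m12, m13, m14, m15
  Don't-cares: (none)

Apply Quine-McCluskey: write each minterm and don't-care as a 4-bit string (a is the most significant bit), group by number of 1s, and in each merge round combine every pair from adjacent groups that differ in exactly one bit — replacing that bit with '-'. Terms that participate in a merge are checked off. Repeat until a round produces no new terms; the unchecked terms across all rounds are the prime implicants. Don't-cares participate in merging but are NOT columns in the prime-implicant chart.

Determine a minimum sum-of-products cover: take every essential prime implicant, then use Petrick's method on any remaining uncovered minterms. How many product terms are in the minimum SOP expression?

[col 0] 0010*, 0011*, 0101*, 0110*, 0111*, 1000*, 1001*, 1010*, 1100*, 1101*, 1110*, 1111*
[col 1] -010*, -101*, -110*, -111*, 0-10*, 0-11*, 001-*, 01-1*, 011-*, 1-00*, 1-01*, 1-10*, 10-0*, 100-*, 11-0*, 11-1*, 110-*, 111-*
[col 2] --10, -1-1, -11-, 0-1-, 1--0, 1-0-, 11--
Prime implicants: --10, -1-1, -11-, 0-1-, 1--0, 1-0-, 11--
PI chart (minterm → PIs covering it):
  2 | --10,0-1-
  3 | 0-1-  (sole → essential)
  5 | -1-1  (sole → essential)
  6 | --10,-11-,0-1-
  7 | -1-1,-11-,0-1-
  8 | 1--0,1-0-
  9 | 1-0-  (sole → essential)
  10 | --10,1--0
  12 | 1--0,1-0-,11--
  13 | -1-1,1-0-,11--
  14 | --10,-11-,1--0,11--
  15 | -1-1,-11-,11--
Essential prime implicants: -1-1, 0-1-, 1-0-
Petrick residual → --10
Minimum SOP uses 4 PIs: cd' + bd + a'c + ac'

4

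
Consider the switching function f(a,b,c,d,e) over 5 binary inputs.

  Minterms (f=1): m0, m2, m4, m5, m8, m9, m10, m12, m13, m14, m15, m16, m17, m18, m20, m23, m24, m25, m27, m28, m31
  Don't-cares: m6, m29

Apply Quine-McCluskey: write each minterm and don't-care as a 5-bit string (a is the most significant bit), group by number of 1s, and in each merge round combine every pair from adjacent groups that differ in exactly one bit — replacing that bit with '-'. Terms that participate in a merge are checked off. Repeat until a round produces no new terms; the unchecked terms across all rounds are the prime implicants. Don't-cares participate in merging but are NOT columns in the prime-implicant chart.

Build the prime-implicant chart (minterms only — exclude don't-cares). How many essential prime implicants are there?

size-2^0 implicants → 00000(✓)  00010(✓)  00100(✓)  00101(✓)  00110(✓)  01000(✓)  01001(✓)  01010(✓)  01100(✓)  01101(✓)  01110(✓)  01111(✓)  10000(✓)  10001(✓)  10010(✓)  10100(✓)  10111(✓)  11000(✓)  11001(✓)  11011(✓)  11100(✓)  11101(✓)  11111(✓)
size-2^1 implicants → -0000(✓)  -0010(✓)  -0100(✓)  -1000(✓)  -1001(✓)  -1100(✓)  -1101(✓)  -1111(✓)  0-000(✓)  0-010(✓)  0-100(✓)  0-101(✓)  0-110(✓)  00-00(✓)  00-10(✓)  000-0(✓)  001-0(✓)  0010-(✓)  01-00(✓)  01-01(✓)  01-10(✓)  010-0(✓)  0100-(✓)  011-0(✓)  011-1(✓)  0110-(✓)  0111-(✓)  1-000(✓)  1-001(✓)  1-100(✓)  1-111  10-00(✓)  100-0(✓)  1000-(✓)  11-00(✓)  11-01(✓)  11-11(✓)  110-1(✓)  1100-(✓)  111-1(✓)  1110-(✓)
size-2^2 implicants → --000(✓)  --100(✓)  -0-00(✓)  -00-0  -1-00(✓)  -1-01(✓)  -100-(✓)  -11-1  -110-(✓)  0--00(✓)  0--10(✓)  0-0-0(✓)  0-1-0(✓)  0-10-  00--0(✓)  01--0(✓)  01-0-(✓)  011--  1--00(✓)  1-00-  11--1  11-0-(✓)
size-2^3 implicants → ---00  -1-0-  0---0
Unchecked terms (primes): ---00, -00-0, -1-0-, -11-1, 0---0, 0-10-, 011--, 1-00-, 1-111, 11--1
Minterm coverage:
  m0 ⊆ ---00,-00-0,0---0
  m2 ⊆ -00-0,0---0
  m4 ⊆ ---00,0---0,0-10-
  m5 ⊆ 0-10- [E]
  m8 ⊆ ---00,-1-0-,0---0
  m9 ⊆ -1-0- [E]
  m10 ⊆ 0---0 [E]
  m12 ⊆ ---00,-1-0-,0---0,0-10-,011--
  m13 ⊆ -1-0-,-11-1,0-10-,011--
  m14 ⊆ 0---0,011--
  m15 ⊆ -11-1,011--
  m16 ⊆ ---00,-00-0,1-00-
  m17 ⊆ 1-00- [E]
  m18 ⊆ -00-0 [E]
  m20 ⊆ ---00 [E]
  m23 ⊆ 1-111 [E]
  m24 ⊆ ---00,-1-0-,1-00-
  m25 ⊆ -1-0-,1-00-,11--1
  m27 ⊆ 11--1 [E]
  m28 ⊆ ---00,-1-0-
  m31 ⊆ -11-1,1-111,11--1
E = {---00, -00-0, -1-0-, 0---0, 0-10-, 1-00-, 1-111, 11--1}

8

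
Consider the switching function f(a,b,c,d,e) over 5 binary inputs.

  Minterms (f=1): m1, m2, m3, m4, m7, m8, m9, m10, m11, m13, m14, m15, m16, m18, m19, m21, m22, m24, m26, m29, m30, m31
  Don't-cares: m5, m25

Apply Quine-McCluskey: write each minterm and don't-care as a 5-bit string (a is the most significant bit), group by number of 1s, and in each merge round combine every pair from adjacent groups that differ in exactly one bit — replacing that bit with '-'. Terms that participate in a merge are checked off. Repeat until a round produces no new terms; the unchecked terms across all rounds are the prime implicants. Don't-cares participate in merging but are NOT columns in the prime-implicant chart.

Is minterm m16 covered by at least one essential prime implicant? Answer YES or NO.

size-2^0 implicants → 00001(✓)  00010(✓)  00011(✓)  00100(✓)  00101(✓)  00111(✓)  01000(✓)  01001(✓)  01010(✓)  01011(✓)  01101(✓)  01110(✓)  01111(✓)  10000(✓)  10010(✓)  10011(✓)  10101(✓)  10110(✓)  11000(✓)  11001(✓)  11010(✓)  11101(✓)  11110(✓)  11111(✓)
size-2^1 implicants → -0010(✓)  -0011(✓)  -0101(✓)  -1000(✓)  -1001(✓)  -1010(✓)  -1101(✓)  -1110(✓)  -1111(✓)  0-001(✓)  0-010(✓)  0-011(✓)  0-101(✓)  0-111(✓)  00-01(✓)  00-11(✓)  000-1(✓)  0001-(✓)  001-1(✓)  0010-  01-01(✓)  01-10(✓)  01-11(✓)  010-0(✓)  010-1(✓)  0100-(✓)  0101-(✓)  011-1(✓)  0111-(✓)  1-000(✓)  1-010(✓)  1-101(✓)  1-110(✓)  10-10(✓)  100-0(✓)  1001-(✓)  11-01(✓)  11-10(✓)  110-0(✓)  1100-(✓)  111-1(✓)  1111-(✓)
size-2^2 implicants → --010  --101  -001-  -1-01  -1-10  -10-0  -100-  -11-1  -111-  0--01(✓)  0--11(✓)  0-0-1(✓)  0-01-  0-1-1(✓)  00--1(✓)  01--1(✓)  01-1-  010--  1--10  1-0-0
size-2^3 implicants → 0---1
Unchecked terms (primes): --010, --101, -001-, -1-01, -1-10, -10-0, -100-, -11-1, -111-, 0---1, 0-01-, 0010-, 01-1-, 010--, 1--10, 1-0-0
Minterm coverage:
  m1 ⊆ 0---1 [E]
  m2 ⊆ --010,-001-,0-01-
  m3 ⊆ -001-,0---1,0-01-
  m4 ⊆ 0010- [E]
  m7 ⊆ 0---1 [E]
  m8 ⊆ -10-0,-100-,010--
  m9 ⊆ -1-01,-100-,0---1,010--
  m10 ⊆ --010,-1-10,-10-0,0-01-,01-1-,010--
  m11 ⊆ 0---1,0-01-,01-1-,010--
  m13 ⊆ --101,-1-01,-11-1,0---1
  m14 ⊆ -1-10,-111-,01-1-
  m15 ⊆ -11-1,-111-,0---1,01-1-
  m16 ⊆ 1-0-0 [E]
  m18 ⊆ --010,-001-,1--10,1-0-0
  m19 ⊆ -001- [E]
  m21 ⊆ --101 [E]
  m22 ⊆ 1--10 [E]
  m24 ⊆ -10-0,-100-,1-0-0
  m26 ⊆ --010,-1-10,-10-0,1--10,1-0-0
  m29 ⊆ --101,-1-01,-11-1
  m30 ⊆ -1-10,-111-,1--10
  m31 ⊆ -11-1,-111-
E = {--101, -001-, 0---1, 0010-, 1--10, 1-0-0}

YES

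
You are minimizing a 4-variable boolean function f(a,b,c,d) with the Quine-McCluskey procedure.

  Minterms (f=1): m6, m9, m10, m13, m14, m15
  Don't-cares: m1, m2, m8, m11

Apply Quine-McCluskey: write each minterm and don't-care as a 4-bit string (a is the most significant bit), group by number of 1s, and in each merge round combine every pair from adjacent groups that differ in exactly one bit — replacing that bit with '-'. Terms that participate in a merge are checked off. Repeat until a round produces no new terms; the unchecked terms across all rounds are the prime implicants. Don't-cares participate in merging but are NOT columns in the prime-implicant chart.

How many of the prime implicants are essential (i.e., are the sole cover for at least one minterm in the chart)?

size-2^0 implicants → 0001(✓)  0010(✓)  0110(✓)  1000(✓)  1001(✓)  1010(✓)  1011(✓)  1101(✓)  1110(✓)  1111(✓)
size-2^1 implicants → -001  -010(✓)  -110(✓)  0-10(✓)  1-01(✓)  1-10(✓)  1-11(✓)  10-0(✓)  10-1(✓)  100-(✓)  101-(✓)  11-1(✓)  111-(✓)
size-2^2 implicants → --10  1--1  1-1-  10--
Unchecked terms (primes): --10, -001, 1--1, 1-1-, 10--
Minterm coverage:
  m6 ⊆ --10 [E]
  m9 ⊆ -001,1--1,10--
  m10 ⊆ --10,1-1-,10--
  m13 ⊆ 1--1 [E]
  m14 ⊆ --10,1-1-
  m15 ⊆ 1--1,1-1-
E = {--10, 1--1}

2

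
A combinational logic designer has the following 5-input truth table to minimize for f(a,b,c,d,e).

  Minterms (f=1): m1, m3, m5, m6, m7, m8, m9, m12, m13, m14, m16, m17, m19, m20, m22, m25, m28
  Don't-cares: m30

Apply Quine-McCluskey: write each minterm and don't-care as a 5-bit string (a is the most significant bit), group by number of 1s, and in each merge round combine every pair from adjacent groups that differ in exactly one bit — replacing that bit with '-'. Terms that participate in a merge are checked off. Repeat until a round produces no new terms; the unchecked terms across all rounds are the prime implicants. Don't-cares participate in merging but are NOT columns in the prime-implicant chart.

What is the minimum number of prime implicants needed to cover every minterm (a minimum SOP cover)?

7

size-2^0 implicants → 00001(✓)  00011(✓)  00101(✓)  00110(✓)  00111(✓)  01000(✓)  01001(✓)  01100(✓)  01101(✓)  01110(✓)  10000(✓)  10001(✓)  10011(✓)  10100(✓)  10110(✓)  11001(✓)  11100(✓)  11110(✓)
size-2^1 implicants → -0001(✓)  -0011(✓)  -0110(✓)  -1001(✓)  -1100(✓)  -1110(✓)  0-001(✓)  0-101(✓)  0-110(✓)  00-01(✓)  00-11(✓)  000-1(✓)  001-1(✓)  0011-  01-00(✓)  01-01(✓)  0100-(✓)  011-0(✓)  0110-(✓)  1-001(✓)  1-100(✓)  1-110(✓)  10-00  100-1(✓)  1000-  101-0(✓)  111-0(✓)
size-2^2 implicants → --001  --110  -00-1  -11-0  0--01  00--1  01-0-  1-1-0
Unchecked terms (primes): --001, --110, -00-1, -11-0, 0--01, 00--1, 0011-, 01-0-, 1-1-0, 10-00, 1000-
Minterm coverage:
  m1 ⊆ --001,-00-1,0--01,00--1
  m3 ⊆ -00-1,00--1
  m5 ⊆ 0--01,00--1
  m6 ⊆ --110,0011-
  m7 ⊆ 00--1,0011-
  m8 ⊆ 01-0- [E]
  m9 ⊆ --001,0--01,01-0-
  m12 ⊆ -11-0,01-0-
  m13 ⊆ 0--01,01-0-
  m14 ⊆ --110,-11-0
  m16 ⊆ 10-00,1000-
  m17 ⊆ --001,-00-1,1000-
  m19 ⊆ -00-1 [E]
  m20 ⊆ 1-1-0,10-00
  m22 ⊆ --110,1-1-0
  m25 ⊆ --001 [E]
  m28 ⊆ -11-0,1-1-0
E = {--001, -00-1, 01-0-}
Petrick residual → --110, -11-0, 00--1, 10-00
Cover = c'd'e + cde' + b'c'e + bce' + a'b'e + a'bd' + ab'd'e'  |cover|=7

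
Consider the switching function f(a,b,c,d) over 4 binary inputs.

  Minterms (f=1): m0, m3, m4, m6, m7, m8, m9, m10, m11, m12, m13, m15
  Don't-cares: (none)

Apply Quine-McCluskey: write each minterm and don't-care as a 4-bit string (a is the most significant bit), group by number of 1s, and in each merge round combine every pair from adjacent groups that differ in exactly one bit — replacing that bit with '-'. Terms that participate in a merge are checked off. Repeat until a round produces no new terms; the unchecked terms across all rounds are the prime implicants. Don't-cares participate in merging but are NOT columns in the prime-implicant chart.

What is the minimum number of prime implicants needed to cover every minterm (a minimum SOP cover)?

Round 0: 0000✓ 0011✓ 0100✓ 0110✓ 0111✓ 1000✓ 1001✓ 1010✓ 1011✓ 1100✓ 1101✓ 1111✓
Round 1: -000✓ -011✓ -100✓ -111✓ 0-00✓ 0-11✓ 01-0 011- 1-00✓ 1-01✓ 1-11✓ 10-0✓ 10-1✓ 100-✓ 101-✓ 11-1✓ 110-✓
Round 2: --00 --11 1--1 1-0- 10--
PIs = {--00, --11, 01-0, 011-, 1--1, 1-0-, 10--}
Coverage chart:
  m0: --00 ←essential
  m3: --11 ←essential
  m4: --00,01-0
  m6: 01-0,011-
  m7: --11,011-
  m8: --00,1-0-,10--
  m9: 1--1,1-0-,10--
  m10: 10-- ←essential
  m11: --11,1--1,10--
  m12: --00,1-0-
  m13: 1--1,1-0-
  m15: --11,1--1
Essential: --00, --11, 10--
Petrick residual → 01-0, 1--1
Min cover (5 terms): c'd' + cd + a'bd' + ad + ab'

5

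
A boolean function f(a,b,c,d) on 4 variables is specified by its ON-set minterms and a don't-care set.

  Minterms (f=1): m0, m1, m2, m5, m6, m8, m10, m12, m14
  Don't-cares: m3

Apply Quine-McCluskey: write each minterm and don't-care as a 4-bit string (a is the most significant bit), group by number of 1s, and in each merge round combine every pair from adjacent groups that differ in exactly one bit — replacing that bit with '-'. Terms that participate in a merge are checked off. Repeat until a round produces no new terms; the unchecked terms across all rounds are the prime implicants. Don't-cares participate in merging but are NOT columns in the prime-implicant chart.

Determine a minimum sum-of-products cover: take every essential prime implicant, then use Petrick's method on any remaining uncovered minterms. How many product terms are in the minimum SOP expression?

size-2^0 implicants → 0000(✓)  0001(✓)  0010(✓)  0011(✓)  0101(✓)  0110(✓)  1000(✓)  1010(✓)  1100(✓)  1110(✓)
size-2^1 implicants → -000(✓)  -010(✓)  -110(✓)  0-01  0-10(✓)  00-0(✓)  00-1(✓)  000-(✓)  001-(✓)  1-00(✓)  1-10(✓)  10-0(✓)  11-0(✓)
size-2^2 implicants → --10  -0-0  00--  1--0
Unchecked terms (primes): --10, -0-0, 0-01, 00--, 1--0
Minterm coverage:
  m0 ⊆ -0-0,00--
  m1 ⊆ 0-01,00--
  m2 ⊆ --10,-0-0,00--
  m5 ⊆ 0-01 [E]
  m6 ⊆ --10 [E]
  m8 ⊆ -0-0,1--0
  m10 ⊆ --10,-0-0,1--0
  m12 ⊆ 1--0 [E]
  m14 ⊆ --10,1--0
E = {--10, 0-01, 1--0}
Petrick residual → -0-0
Cover = cd' + b'd' + a'c'd + ad'  |cover|=4

4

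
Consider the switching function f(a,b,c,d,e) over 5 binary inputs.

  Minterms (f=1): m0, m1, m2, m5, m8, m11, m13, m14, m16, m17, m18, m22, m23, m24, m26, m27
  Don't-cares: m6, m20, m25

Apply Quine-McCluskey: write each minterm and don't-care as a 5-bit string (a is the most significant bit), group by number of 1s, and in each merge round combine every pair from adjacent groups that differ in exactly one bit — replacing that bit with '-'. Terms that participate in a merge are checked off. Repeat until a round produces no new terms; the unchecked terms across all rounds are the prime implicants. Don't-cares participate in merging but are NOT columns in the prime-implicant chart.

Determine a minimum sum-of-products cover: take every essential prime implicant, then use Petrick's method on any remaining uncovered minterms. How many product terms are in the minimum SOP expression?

[col 0] 00000*, 00001*, 00010*, 00101*, 00110*, 01000*, 01011*, 01101*, 01110*, 10000*, 10001*, 10010*, 10100*, 10110*, 10111*, 11000*, 11001*, 11010*, 11011*
[col 1] -0000*, -0001*, -0010*, -0110*, -1000*, -1011, 0-000*, 0-101, 0-110, 00-01, 00-10*, 000-0*, 0000-*, 1-000*, 1-001*, 1-010*, 10-00*, 10-10*, 100-0*, 1000-*, 101-0*, 1011-, 110-0*, 110-1*, 1100-*, 1101-*
[col 2] --000, -0-10, -00-0, -000-, 1-0-0, 1-00-, 10--0, 110--
Prime implicants: --000, -0-10, -00-0, -000-, -1011, 0-101, 0-110, 00-01, 1-0-0, 1-00-, 10--0, 1011-, 110--
PI chart (minterm → PIs covering it):
  0 | --000,-00-0,-000-
  1 | -000-,00-01
  2 | -0-10,-00-0
  5 | 0-101,00-01
  8 | --000  (sole → essential)
  11 | -1011  (sole → essential)
  13 | 0-101  (sole → essential)
  14 | 0-110  (sole → essential)
  16 | --000,-00-0,-000-,1-0-0,1-00-,10--0
  17 | -000-,1-00-
  18 | -0-10,-00-0,1-0-0,10--0
  22 | -0-10,10--0,1011-
  23 | 1011-  (sole → essential)
  24 | --000,1-0-0,1-00-,110--
  26 | 1-0-0,110--
  27 | -1011,110--
Essential prime implicants: --000, -1011, 0-101, 0-110, 1011-
Petrick residual → -0-10, -000-, 1-0-0
Minimum SOP uses 8 PIs: c'd'e' + b'de' + b'c'd' + bc'de + a'cd'e + a'cde' + ac'e' + ab'cd

8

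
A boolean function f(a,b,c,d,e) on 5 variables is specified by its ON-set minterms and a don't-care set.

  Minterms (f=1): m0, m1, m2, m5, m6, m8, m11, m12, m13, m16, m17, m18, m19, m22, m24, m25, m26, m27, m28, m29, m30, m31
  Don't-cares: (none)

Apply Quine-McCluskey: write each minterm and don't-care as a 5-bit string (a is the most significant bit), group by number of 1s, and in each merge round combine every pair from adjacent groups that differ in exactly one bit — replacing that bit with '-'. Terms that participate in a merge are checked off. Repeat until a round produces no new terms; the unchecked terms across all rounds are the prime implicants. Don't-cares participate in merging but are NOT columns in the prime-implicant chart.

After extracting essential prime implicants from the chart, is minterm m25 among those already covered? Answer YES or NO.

[col 0] 00000*, 00001*, 00010*, 00101*, 00110*, 01000*, 01011*, 01100*, 01101*, 10000*, 10001*, 10010*, 10011*, 10110*, 11000*, 11001*, 11010*, 11011*, 11100*, 11101*, 11110*, 11111*
[col 1] -0000*, -0001*, -0010*, -0110*, -1000*, -1011, -1100*, -1101*, 0-000*, 0-101, 00-01, 00-10*, 000-0*, 0000-*, 01-00*, 0110-*, 1-000*, 1-001*, 1-010*, 1-011*, 1-110*, 10-10*, 100-0*, 100-1*, 1000-*, 1001-*, 11-00*, 11-01*, 11-10*, 11-11*, 110-0*, 110-1*, 1100-*, 1101-*, 111-0*, 111-1*, 1110-*, 1111-*
[col 2] --000, -0-10, -00-0, -000-, -1-00, -110-, 1--10, 1-0-0*, 1-0-1*, 1-00-*, 1-01-*, 100--*, 11--0*, 11--1*, 11-0-*, 11-1-*, 110--*, 111--*
[col 3] 1-0--, 11---
Prime implicants: --000, -0-10, -00-0, -000-, -1-00, -1011, -110-, 0-101, 00-01, 1--10, 1-0--, 11---
PI chart (minterm → PIs covering it):
  0 | --000,-00-0,-000-
  1 | -000-,00-01
  2 | -0-10,-00-0
  5 | 0-101,00-01
  6 | -0-10  (sole → essential)
  8 | --000,-1-00
  11 | -1011  (sole → essential)
  12 | -1-00,-110-
  13 | -110-,0-101
  16 | --000,-00-0,-000-,1-0--
  17 | -000-,1-0--
  18 | -0-10,-00-0,1--10,1-0--
  19 | 1-0--  (sole → essential)
  22 | -0-10,1--10
  24 | --000,-1-00,1-0--,11---
  25 | 1-0--,11---
  26 | 1--10,1-0--,11---
  27 | -1011,1-0--,11---
  28 | -1-00,-110-,11---
  29 | -110-,11---
  30 | 1--10,11---
  31 | 11---  (sole → essential)
Essential prime implicants: -0-10, -1011, 1-0--, 11---

YES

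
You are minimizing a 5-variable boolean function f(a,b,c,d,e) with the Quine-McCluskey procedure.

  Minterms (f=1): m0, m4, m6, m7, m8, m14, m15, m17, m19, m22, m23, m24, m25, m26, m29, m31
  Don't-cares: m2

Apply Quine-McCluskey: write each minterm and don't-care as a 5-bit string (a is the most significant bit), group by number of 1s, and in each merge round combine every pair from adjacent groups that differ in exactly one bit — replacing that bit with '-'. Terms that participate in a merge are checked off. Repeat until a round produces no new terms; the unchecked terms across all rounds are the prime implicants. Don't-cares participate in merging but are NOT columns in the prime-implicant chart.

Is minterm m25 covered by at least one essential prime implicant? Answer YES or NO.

Round 0: 00000✓ 00010✓ 00100✓ 00110✓ 00111✓ 01000✓ 01110✓ 01111✓ 10001✓ 10011✓ 10110✓ 10111✓ 11000✓ 11001✓ 11010✓ 11101✓ 11111✓
Round 1: -0110✓ -0111✓ -1000 -1111✓ 0-000 0-110✓ 0-111✓ 00-00✓ 00-10✓ 000-0✓ 001-0✓ 0011-✓ 0111-✓ 1-001 1-111✓ 10-11 100-1 1011-✓ 11-01 110-0 1100- 111-1
Round 2: --111 -011- 0-11- 00--0
PIs = {--111, -011-, -1000, 0-000, 0-11-, 00--0, 1-001, 10-11, 100-1, 11-01, 110-0, 1100-, 111-1}
Coverage chart:
  m0: 0-000,00--0
  m4: 00--0 ←essential
  m6: -011-,0-11-,00--0
  m7: --111,-011-,0-11-
  m8: -1000,0-000
  m14: 0-11- ←essential
  m15: --111,0-11-
  m17: 1-001,100-1
  m19: 10-11,100-1
  m22: -011- ←essential
  m23: --111,-011-,10-11
  m24: -1000,110-0,1100-
  m25: 1-001,11-01,1100-
  m26: 110-0 ←essential
  m29: 11-01,111-1
  m31: --111,111-1
Essential: -011-, 0-11-, 00--0, 110-0

NO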